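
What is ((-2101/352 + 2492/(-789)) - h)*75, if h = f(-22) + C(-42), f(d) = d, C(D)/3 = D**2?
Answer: -3332185075/8416 ≈ -3.9593e+5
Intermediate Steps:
C(D) = 3*D**2
h = 5270 (h = -22 + 3*(-42)**2 = -22 + 3*1764 = -22 + 5292 = 5270)
((-2101/352 + 2492/(-789)) - h)*75 = ((-2101/352 + 2492/(-789)) - 1*5270)*75 = ((-2101*1/352 + 2492*(-1/789)) - 5270)*75 = ((-191/32 - 2492/789) - 5270)*75 = (-230443/25248 - 5270)*75 = -133287403/25248*75 = -3332185075/8416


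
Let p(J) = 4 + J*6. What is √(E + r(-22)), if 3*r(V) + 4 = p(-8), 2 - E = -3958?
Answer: 2*√986 ≈ 62.801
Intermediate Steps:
p(J) = 4 + 6*J
E = 3960 (E = 2 - 1*(-3958) = 2 + 3958 = 3960)
r(V) = -16 (r(V) = -4/3 + (4 + 6*(-8))/3 = -4/3 + (4 - 48)/3 = -4/3 + (⅓)*(-44) = -4/3 - 44/3 = -16)
√(E + r(-22)) = √(3960 - 16) = √3944 = 2*√986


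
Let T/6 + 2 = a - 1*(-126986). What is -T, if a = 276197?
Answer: -2419086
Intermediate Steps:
T = 2419086 (T = -12 + 6*(276197 - 1*(-126986)) = -12 + 6*(276197 + 126986) = -12 + 6*403183 = -12 + 2419098 = 2419086)
-T = -1*2419086 = -2419086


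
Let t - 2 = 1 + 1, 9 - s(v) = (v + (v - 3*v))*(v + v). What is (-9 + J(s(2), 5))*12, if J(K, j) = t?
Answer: -60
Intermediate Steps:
s(v) = 9 + 2*v**2 (s(v) = 9 - (v + (v - 3*v))*(v + v) = 9 - (v - 2*v)*2*v = 9 - (-v)*2*v = 9 - (-2)*v**2 = 9 + 2*v**2)
t = 4 (t = 2 + (1 + 1) = 2 + 2 = 4)
J(K, j) = 4
(-9 + J(s(2), 5))*12 = (-9 + 4)*12 = -5*12 = -60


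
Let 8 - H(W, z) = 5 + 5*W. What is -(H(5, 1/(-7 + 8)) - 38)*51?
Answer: 3060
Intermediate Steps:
H(W, z) = 3 - 5*W (H(W, z) = 8 - (5 + 5*W) = 8 + (-5 - 5*W) = 3 - 5*W)
-(H(5, 1/(-7 + 8)) - 38)*51 = -((3 - 5*5) - 38)*51 = -((3 - 25) - 38)*51 = -(-22 - 38)*51 = -(-60)*51 = -1*(-3060) = 3060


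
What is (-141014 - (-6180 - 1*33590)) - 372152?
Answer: -473396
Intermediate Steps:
(-141014 - (-6180 - 1*33590)) - 372152 = (-141014 - (-6180 - 33590)) - 372152 = (-141014 - 1*(-39770)) - 372152 = (-141014 + 39770) - 372152 = -101244 - 372152 = -473396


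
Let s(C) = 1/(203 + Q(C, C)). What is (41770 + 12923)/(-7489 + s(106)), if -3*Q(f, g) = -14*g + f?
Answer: -108674991/14880640 ≈ -7.3031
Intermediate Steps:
Q(f, g) = -f/3 + 14*g/3 (Q(f, g) = -(-14*g + f)/3 = -(f - 14*g)/3 = -f/3 + 14*g/3)
s(C) = 1/(203 + 13*C/3) (s(C) = 1/(203 + (-C/3 + 14*C/3)) = 1/(203 + 13*C/3))
(41770 + 12923)/(-7489 + s(106)) = (41770 + 12923)/(-7489 + 3/(609 + 13*106)) = 54693/(-7489 + 3/(609 + 1378)) = 54693/(-7489 + 3/1987) = 54693/(-14880640/1987) = 54693*(-1987/14880640) = -108674991/14880640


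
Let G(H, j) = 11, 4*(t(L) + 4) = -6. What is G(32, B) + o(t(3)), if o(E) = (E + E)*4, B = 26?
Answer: -33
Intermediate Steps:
t(L) = -11/2 (t(L) = -4 + (¼)*(-6) = -4 - 3/2 = -11/2)
o(E) = 8*E (o(E) = (2*E)*4 = 8*E)
G(32, B) + o(t(3)) = 11 + 8*(-11/2) = 11 - 44 = -33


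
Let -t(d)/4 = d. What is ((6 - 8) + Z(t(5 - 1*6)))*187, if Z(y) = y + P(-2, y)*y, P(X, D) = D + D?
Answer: 6358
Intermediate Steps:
t(d) = -4*d
P(X, D) = 2*D
Z(y) = y + 2*y**2 (Z(y) = y + (2*y)*y = y + 2*y**2)
((6 - 8) + Z(t(5 - 1*6)))*187 = ((6 - 8) + (-4*(5 - 1*6))*(1 + 2*(-4*(5 - 1*6))))*187 = (-2 + (-4*(5 - 6))*(1 + 2*(-4*(5 - 6))))*187 = (-2 + (-4*(-1))*(1 + 2*(-4*(-1))))*187 = (-2 + 4*(1 + 2*4))*187 = (-2 + 4*(1 + 8))*187 = (-2 + 4*9)*187 = (-2 + 36)*187 = 34*187 = 6358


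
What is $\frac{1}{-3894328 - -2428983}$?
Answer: $- \frac{1}{1465345} \approx -6.8243 \cdot 10^{-7}$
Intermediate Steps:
$\frac{1}{-3894328 - -2428983} = \frac{1}{-3894328 + 2428983} = \frac{1}{-1465345} = - \frac{1}{1465345}$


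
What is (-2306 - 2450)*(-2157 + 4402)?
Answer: -10677220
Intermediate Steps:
(-2306 - 2450)*(-2157 + 4402) = -4756*2245 = -10677220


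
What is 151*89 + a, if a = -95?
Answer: 13344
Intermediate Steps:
151*89 + a = 151*89 - 95 = 13439 - 95 = 13344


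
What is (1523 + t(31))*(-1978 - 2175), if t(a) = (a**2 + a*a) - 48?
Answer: -14107741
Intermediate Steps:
t(a) = -48 + 2*a**2 (t(a) = (a**2 + a**2) - 48 = 2*a**2 - 48 = -48 + 2*a**2)
(1523 + t(31))*(-1978 - 2175) = (1523 + (-48 + 2*31**2))*(-1978 - 2175) = (1523 + (-48 + 2*961))*(-4153) = (1523 + (-48 + 1922))*(-4153) = (1523 + 1874)*(-4153) = 3397*(-4153) = -14107741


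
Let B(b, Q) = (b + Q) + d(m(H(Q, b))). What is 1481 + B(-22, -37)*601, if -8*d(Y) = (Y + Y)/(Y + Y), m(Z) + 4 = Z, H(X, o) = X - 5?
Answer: -272425/8 ≈ -34053.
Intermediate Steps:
H(X, o) = -5 + X
m(Z) = -4 + Z
d(Y) = -⅛ (d(Y) = -(Y + Y)/(8*(Y + Y)) = -2*Y/(8*(2*Y)) = -2*Y*1/(2*Y)/8 = -⅛*1 = -⅛)
B(b, Q) = -⅛ + Q + b (B(b, Q) = (b + Q) - ⅛ = (Q + b) - ⅛ = -⅛ + Q + b)
1481 + B(-22, -37)*601 = 1481 + (-⅛ - 37 - 22)*601 = 1481 - 473/8*601 = 1481 - 284273/8 = -272425/8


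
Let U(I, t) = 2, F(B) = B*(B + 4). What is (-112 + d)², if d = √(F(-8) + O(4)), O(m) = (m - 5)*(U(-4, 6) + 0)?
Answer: (112 - √30)² ≈ 11347.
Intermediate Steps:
F(B) = B*(4 + B)
O(m) = -10 + 2*m (O(m) = (m - 5)*(2 + 0) = (-5 + m)*2 = -10 + 2*m)
d = √30 (d = √(-8*(4 - 8) + (-10 + 2*4)) = √(-8*(-4) + (-10 + 8)) = √(32 - 2) = √30 ≈ 5.4772)
(-112 + d)² = (-112 + √30)²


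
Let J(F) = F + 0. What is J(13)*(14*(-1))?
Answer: -182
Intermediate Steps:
J(F) = F
J(13)*(14*(-1)) = 13*(14*(-1)) = 13*(-14) = -182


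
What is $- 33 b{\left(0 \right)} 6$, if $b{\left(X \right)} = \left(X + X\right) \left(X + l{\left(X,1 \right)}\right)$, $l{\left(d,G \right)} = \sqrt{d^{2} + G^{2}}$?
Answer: $0$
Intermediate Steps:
$l{\left(d,G \right)} = \sqrt{G^{2} + d^{2}}$
$b{\left(X \right)} = 2 X \left(X + \sqrt{1 + X^{2}}\right)$ ($b{\left(X \right)} = \left(X + X\right) \left(X + \sqrt{1^{2} + X^{2}}\right) = 2 X \left(X + \sqrt{1 + X^{2}}\right)$)
$- 33 b{\left(0 \right)} 6 = - 33 \cdot 2 \cdot 0 \left(0 + \sqrt{1 + 0^{2}}\right) 6 = - 33 \cdot 2 \cdot 0 \left(0 + \sqrt{1 + 0}\right) 6 = - 33 \cdot 2 \cdot 0 \left(0 + \sqrt{1}\right) 6 = - 33 \cdot 2 \cdot 0 \left(0 + 1\right) 6 = - 33 \cdot 2 \cdot 0 \cdot 1 \cdot 6 = - 33 \cdot 0 \cdot 6 = \left(-33\right) 0 = 0$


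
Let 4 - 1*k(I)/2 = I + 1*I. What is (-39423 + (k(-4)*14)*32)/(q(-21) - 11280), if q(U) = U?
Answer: 9557/3767 ≈ 2.5370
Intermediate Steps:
k(I) = 8 - 4*I (k(I) = 8 - 2*(I + 1*I) = 8 - 2*(I + I) = 8 - 4*I)
(-39423 + (k(-4)*14)*32)/(q(-21) - 11280) = (-39423 + ((8 - 4*(-4))*14)*32)/(-21 - 11280) = (-39423 + ((8 + 16)*14)*32)/(-11301) = (-39423 + (24*14)*32)*(-1/11301) = (-39423 + 336*32)*(-1/11301) = (-39423 + 10752)*(-1/11301) = -28671*(-1/11301) = 9557/3767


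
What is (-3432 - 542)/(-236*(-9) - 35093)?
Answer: 3974/32969 ≈ 0.12054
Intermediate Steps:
(-3432 - 542)/(-236*(-9) - 35093) = -3974/(2124 - 35093) = -3974/(-32969) = -3974*(-1/32969) = 3974/32969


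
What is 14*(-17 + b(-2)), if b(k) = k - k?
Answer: -238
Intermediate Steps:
b(k) = 0
14*(-17 + b(-2)) = 14*(-17 + 0) = 14*(-17) = -238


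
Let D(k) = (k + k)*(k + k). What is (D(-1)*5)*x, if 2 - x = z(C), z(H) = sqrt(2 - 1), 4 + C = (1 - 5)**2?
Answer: 20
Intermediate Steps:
C = 12 (C = -4 + (1 - 5)**2 = -4 + (-4)**2 = -4 + 16 = 12)
z(H) = 1 (z(H) = sqrt(1) = 1)
D(k) = 4*k**2 (D(k) = (2*k)*(2*k) = 4*k**2)
x = 1 (x = 2 - 1*1 = 2 - 1 = 1)
(D(-1)*5)*x = ((4*(-1)**2)*5)*1 = ((4*1)*5)*1 = (4*5)*1 = 20*1 = 20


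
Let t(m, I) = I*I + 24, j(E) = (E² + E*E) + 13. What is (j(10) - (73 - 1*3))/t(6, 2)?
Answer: 143/28 ≈ 5.1071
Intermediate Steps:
j(E) = 13 + 2*E² (j(E) = (E² + E²) + 13 = 2*E² + 13 = 13 + 2*E²)
t(m, I) = 24 + I² (t(m, I) = I² + 24 = 24 + I²)
(j(10) - (73 - 1*3))/t(6, 2) = ((13 + 2*10²) - (73 - 1*3))/(24 + 2²) = ((13 + 2*100) - (73 - 3))/(24 + 4) = ((13 + 200) - 1*70)/28 = (213 - 70)*(1/28) = 143*(1/28) = 143/28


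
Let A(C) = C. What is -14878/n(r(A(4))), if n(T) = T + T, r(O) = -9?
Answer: 7439/9 ≈ 826.56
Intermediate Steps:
n(T) = 2*T
-14878/n(r(A(4))) = -14878/(2*(-9)) = -14878/(-18) = -14878*(-1/18) = 7439/9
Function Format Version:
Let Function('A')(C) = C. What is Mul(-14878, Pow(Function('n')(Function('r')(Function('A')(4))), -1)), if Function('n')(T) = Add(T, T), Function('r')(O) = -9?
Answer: Rational(7439, 9) ≈ 826.56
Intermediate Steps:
Function('n')(T) = Mul(2, T)
Mul(-14878, Pow(Function('n')(Function('r')(Function('A')(4))), -1)) = Mul(-14878, Pow(Mul(2, -9), -1)) = Mul(-14878, Pow(-18, -1)) = Mul(-14878, Rational(-1, 18)) = Rational(7439, 9)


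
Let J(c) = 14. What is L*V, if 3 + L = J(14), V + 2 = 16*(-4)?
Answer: -726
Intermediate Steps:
V = -66 (V = -2 + 16*(-4) = -2 - 64 = -66)
L = 11 (L = -3 + 14 = 11)
L*V = 11*(-66) = -726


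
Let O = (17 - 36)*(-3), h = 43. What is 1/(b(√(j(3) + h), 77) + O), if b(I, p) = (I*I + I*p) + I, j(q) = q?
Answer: -103/269255 + 78*√46/269255 ≈ 0.0015822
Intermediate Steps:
b(I, p) = I + I² + I*p (b(I, p) = (I² + I*p) + I = I + I² + I*p)
O = 57 (O = -19*(-3) = 57)
1/(b(√(j(3) + h), 77) + O) = 1/(√(3 + 43)*(1 + √(3 + 43) + 77) + 57) = 1/(√46*(1 + √46 + 77) + 57) = 1/(√46*(78 + √46) + 57) = 1/(57 + √46*(78 + √46))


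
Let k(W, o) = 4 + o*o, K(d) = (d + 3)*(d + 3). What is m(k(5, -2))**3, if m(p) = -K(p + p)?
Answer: -47045881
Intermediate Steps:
K(d) = (3 + d)**2 (K(d) = (3 + d)*(3 + d) = (3 + d)**2)
k(W, o) = 4 + o**2
m(p) = -(3 + 2*p)**2 (m(p) = -(3 + (p + p))**2 = -(3 + 2*p)**2)
m(k(5, -2))**3 = (-(3 + 2*(4 + (-2)**2))**2)**3 = (-(3 + 2*(4 + 4))**2)**3 = (-(3 + 2*8)**2)**3 = (-(3 + 16)**2)**3 = (-1*19**2)**3 = (-1*361)**3 = (-361)**3 = -47045881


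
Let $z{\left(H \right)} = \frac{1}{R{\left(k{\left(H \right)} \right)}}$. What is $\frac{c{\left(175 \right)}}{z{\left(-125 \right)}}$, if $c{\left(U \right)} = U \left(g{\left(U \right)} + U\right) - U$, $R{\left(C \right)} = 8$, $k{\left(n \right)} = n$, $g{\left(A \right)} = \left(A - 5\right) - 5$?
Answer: $474600$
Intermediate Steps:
$g{\left(A \right)} = -10 + A$ ($g{\left(A \right)} = \left(-5 + A\right) - 5 = -10 + A$)
$z{\left(H \right)} = \frac{1}{8}$
$c{\left(U \right)} = - U + U \left(-10 + 2 U\right)$ ($c{\left(U \right)} = U \left(\left(-10 + U\right) + U\right) - U = U \left(-10 + 2 U\right) - U = - U + U \left(-10 + 2 U\right)$)
$\frac{c{\left(175 \right)}}{z{\left(-125 \right)}} = 175 \left(-11 + 2 \cdot 175\right) \frac{1}{\frac{1}{8}} = 175 \left(-11 + 350\right) 8 = 175 \cdot 339 \cdot 8 = 59325 \cdot 8 = 474600$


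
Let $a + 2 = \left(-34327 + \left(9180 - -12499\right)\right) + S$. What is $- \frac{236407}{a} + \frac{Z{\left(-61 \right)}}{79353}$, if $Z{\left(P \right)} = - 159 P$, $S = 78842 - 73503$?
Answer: $\frac{2092279340}{64461087} \approx 32.458$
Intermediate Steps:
$S = 5339$ ($S = 78842 - 73503 = 5339$)
$a = -7311$ ($a = -2 + \left(\left(-34327 + \left(9180 - -12499\right)\right) + 5339\right) = -2 + \left(\left(-34327 + \left(9180 + 12499\right)\right) + 5339\right) = -2 + \left(\left(-34327 + 21679\right) + 5339\right) = -2 + \left(-12648 + 5339\right) = -2 - 7309 = -7311$)
$- \frac{236407}{a} + \frac{Z{\left(-61 \right)}}{79353} = - \frac{236407}{-7311} + \frac{\left(-159\right) \left(-61\right)}{79353} = \left(-236407\right) \left(- \frac{1}{7311}\right) + 9699 \cdot \frac{1}{79353} = \frac{236407}{7311} + \frac{3233}{26451} = \frac{2092279340}{64461087}$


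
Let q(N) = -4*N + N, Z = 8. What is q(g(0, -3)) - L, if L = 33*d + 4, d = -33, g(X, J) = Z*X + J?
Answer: 1094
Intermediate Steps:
g(X, J) = J + 8*X (g(X, J) = 8*X + J = J + 8*X)
L = -1085 (L = 33*(-33) + 4 = -1089 + 4 = -1085)
q(N) = -3*N
q(g(0, -3)) - L = -3*(-3 + 8*0) - 1*(-1085) = -3*(-3 + 0) + 1085 = -3*(-3) + 1085 = 9 + 1085 = 1094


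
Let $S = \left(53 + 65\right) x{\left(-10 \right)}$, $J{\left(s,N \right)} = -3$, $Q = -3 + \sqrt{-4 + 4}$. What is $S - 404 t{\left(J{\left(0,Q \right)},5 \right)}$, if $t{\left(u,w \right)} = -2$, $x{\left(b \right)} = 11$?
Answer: $2106$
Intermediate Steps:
$Q = -3$ ($Q = -3 + \sqrt{0} = -3 + 0 = -3$)
$S = 1298$ ($S = \left(53 + 65\right) 11 = 118 \cdot 11 = 1298$)
$S - 404 t{\left(J{\left(0,Q \right)},5 \right)} = 1298 - 404 \left(-2\right) = 1298 - -808 = 1298 + 808 = 2106$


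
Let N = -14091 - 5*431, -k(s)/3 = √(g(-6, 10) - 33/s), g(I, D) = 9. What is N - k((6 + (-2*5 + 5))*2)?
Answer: -16246 + 3*I*√30/2 ≈ -16246.0 + 8.2158*I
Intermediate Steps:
k(s) = -3*√(9 - 33/s)
N = -16246 (N = -14091 - 2155 = -16246)
N - k((6 + (-2*5 + 5))*2) = -16246 - (-3)*√(9 - 33*1/(2*(6 + (-2*5 + 5)))) = -16246 - (-3)*√(9 - 33*1/(2*(6 + (-10 + 5)))) = -16246 - (-3)*√(9 - 33*1/(2*(6 - 5))) = -16246 - (-3)*√(9 - 33/(1*2)) = -16246 - (-3)*√(9 - 33/2) = -16246 - (-3)*√(-15/2) = -16246 - (-3)*I*√30/2 = -16246 + 3*I*√30/2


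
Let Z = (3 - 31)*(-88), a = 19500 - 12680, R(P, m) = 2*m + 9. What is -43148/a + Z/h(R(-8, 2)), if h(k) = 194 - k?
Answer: 2248673/308605 ≈ 7.2866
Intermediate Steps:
R(P, m) = 9 + 2*m
a = 6820
Z = 2464 (Z = -28*(-88) = 2464)
-43148/a + Z/h(R(-8, 2)) = -43148/6820 + 2464/(194 - (9 + 2*2)) = -43148*1/6820 + 2464/(194 - (9 + 4)) = -10787/1705 + 2464/(194 - 1*13) = -10787/1705 + 2464/(194 - 13) = -10787/1705 + 2464/181 = 2248673/308605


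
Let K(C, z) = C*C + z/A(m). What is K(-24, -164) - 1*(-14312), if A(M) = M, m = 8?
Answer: 29735/2 ≈ 14868.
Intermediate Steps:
K(C, z) = C² + z/8 (K(C, z) = C*C + z/8 = C² + z/8)
K(-24, -164) - 1*(-14312) = ((-24)² + (⅛)*(-164)) - 1*(-14312) = (576 - 41/2) + 14312 = 1111/2 + 14312 = 29735/2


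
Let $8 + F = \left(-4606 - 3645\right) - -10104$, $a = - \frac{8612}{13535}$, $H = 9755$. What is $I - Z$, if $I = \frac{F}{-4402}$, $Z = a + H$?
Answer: $- \frac{581200399901}{59581070} \approx -9754.8$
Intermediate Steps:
$a = - \frac{8612}{13535}$ ($a = \left(-8612\right) \frac{1}{13535} = - \frac{8612}{13535} \approx -0.63628$)
$F = 1845$ ($F = -8 - -1853 = -8 + \left(\left(-4606 - 3645\right) + 10104\right) = -8 + \left(-8251 + 10104\right) = -8 + 1853 = 1845$)
$Z = \frac{132025313}{13535}$ ($Z = - \frac{8612}{13535} + 9755 = \frac{132025313}{13535} \approx 9754.4$)
$I = - \frac{1845}{4402}$ ($I = \frac{1845}{-4402} = 1845 \left(- \frac{1}{4402}\right) = - \frac{1845}{4402} \approx -0.41913$)
$I - Z = - \frac{1845}{4402} - \frac{132025313}{13535} = - \frac{581200399901}{59581070}$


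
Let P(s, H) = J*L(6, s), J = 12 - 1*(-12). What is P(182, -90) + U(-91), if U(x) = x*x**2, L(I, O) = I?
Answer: -753427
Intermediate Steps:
J = 24 (J = 12 + 12 = 24)
U(x) = x**3
P(s, H) = 144 (P(s, H) = 24*6 = 144)
P(182, -90) + U(-91) = 144 + (-91)**3 = 144 - 753571 = -753427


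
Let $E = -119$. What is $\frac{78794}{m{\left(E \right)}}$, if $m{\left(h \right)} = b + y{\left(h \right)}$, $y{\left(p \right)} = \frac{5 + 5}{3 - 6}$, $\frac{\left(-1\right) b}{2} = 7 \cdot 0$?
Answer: $- \frac{118191}{5} \approx -23638.0$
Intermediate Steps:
$b = 0$ ($b = - 2 \cdot 7 \cdot 0 = \left(-2\right) 0 = 0$)
$y{\left(p \right)} = - \frac{10}{3}$ ($y{\left(p \right)} = \frac{10}{-3} = 10 \left(- \frac{1}{3}\right) = - \frac{10}{3}$)
$m{\left(h \right)} = - \frac{10}{3}$ ($m{\left(h \right)} = 0 - \frac{10}{3} = - \frac{10}{3}$)
$\frac{78794}{m{\left(E \right)}} = \frac{78794}{- \frac{10}{3}} = 78794 \left(- \frac{3}{10}\right) = - \frac{118191}{5}$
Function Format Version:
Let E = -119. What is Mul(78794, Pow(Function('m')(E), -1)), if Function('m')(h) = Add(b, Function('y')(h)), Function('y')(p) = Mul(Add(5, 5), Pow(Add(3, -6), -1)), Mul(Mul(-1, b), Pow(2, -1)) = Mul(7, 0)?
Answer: Rational(-118191, 5) ≈ -23638.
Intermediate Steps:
b = 0 (b = Mul(-2, Mul(7, 0)) = Mul(-2, 0) = 0)
Function('y')(p) = Rational(-10, 3) (Function('y')(p) = Mul(10, Pow(-3, -1)) = Mul(10, Rational(-1, 3)) = Rational(-10, 3))
Function('m')(h) = Rational(-10, 3) (Function('m')(h) = Add(0, Rational(-10, 3)) = Rational(-10, 3))
Mul(78794, Pow(Function('m')(E), -1)) = Mul(78794, Pow(Rational(-10, 3), -1)) = Mul(78794, Rational(-3, 10)) = Rational(-118191, 5)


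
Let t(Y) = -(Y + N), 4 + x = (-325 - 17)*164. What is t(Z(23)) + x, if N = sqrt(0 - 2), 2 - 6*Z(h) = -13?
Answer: -112189/2 - I*sqrt(2) ≈ -56095.0 - 1.4142*I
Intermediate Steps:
Z(h) = 5/2 (Z(h) = 1/3 - 1/6*(-13) = 1/3 + 13/6 = 5/2)
N = I*sqrt(2) (N = sqrt(-2) = I*sqrt(2) ≈ 1.4142*I)
x = -56092 (x = -4 + (-325 - 17)*164 = -4 - 342*164 = -4 - 56088 = -56092)
t(Y) = -Y - I*sqrt(2) (t(Y) = -(Y + I*sqrt(2)) = -Y - I*sqrt(2))
t(Z(23)) + x = (-1*5/2 - I*sqrt(2)) - 56092 = (-5/2 - I*sqrt(2)) - 56092 = -112189/2 - I*sqrt(2)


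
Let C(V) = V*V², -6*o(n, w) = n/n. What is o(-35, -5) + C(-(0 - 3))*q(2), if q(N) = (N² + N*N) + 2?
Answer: 1619/6 ≈ 269.83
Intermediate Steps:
o(n, w) = -⅙ (o(n, w) = -n/(6*n) = -⅙*1 = -⅙)
C(V) = V³
q(N) = 2 + 2*N² (q(N) = (N² + N²) + 2 = 2*N² + 2 = 2 + 2*N²)
o(-35, -5) + C(-(0 - 3))*q(2) = -⅙ + (-(0 - 3))³*(2 + 2*2²) = -⅙ + (-1*(-3))³*(2 + 2*4) = -⅙ + 3³*(2 + 8) = -⅙ + 27*10 = -⅙ + 270 = 1619/6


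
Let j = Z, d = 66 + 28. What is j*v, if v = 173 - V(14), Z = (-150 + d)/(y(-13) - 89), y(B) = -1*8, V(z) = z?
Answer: 8904/97 ≈ 91.794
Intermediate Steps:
y(B) = -8
d = 94
Z = 56/97 (Z = (-150 + 94)/(-8 - 89) = -56/(-97) = -56*(-1/97) = 56/97 ≈ 0.57732)
j = 56/97 ≈ 0.57732
v = 159 (v = 173 - 1*14 = 173 - 14 = 159)
j*v = (56/97)*159 = 8904/97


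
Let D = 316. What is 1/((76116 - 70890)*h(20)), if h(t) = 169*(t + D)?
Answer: 1/296753184 ≈ 3.3698e-9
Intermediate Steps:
h(t) = 53404 + 169*t (h(t) = 169*(t + 316) = 169*(316 + t) = 53404 + 169*t)
1/((76116 - 70890)*h(20)) = 1/((76116 - 70890)*(53404 + 169*20)) = 1/(5226*(53404 + 3380)) = (1/5226)/56784 = (1/5226)*(1/56784) = 1/296753184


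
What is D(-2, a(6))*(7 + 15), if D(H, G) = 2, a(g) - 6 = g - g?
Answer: 44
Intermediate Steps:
a(g) = 6 (a(g) = 6 + (g - g) = 6 + 0 = 6)
D(-2, a(6))*(7 + 15) = 2*(7 + 15) = 2*22 = 44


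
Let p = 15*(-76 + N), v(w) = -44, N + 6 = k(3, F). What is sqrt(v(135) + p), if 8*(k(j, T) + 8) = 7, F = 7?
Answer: I*sqrt(22094)/4 ≈ 37.16*I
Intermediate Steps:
k(j, T) = -57/8 (k(j, T) = -8 + (1/8)*7 = -8 + 7/8 = -57/8)
N = -105/8 (N = -6 - 57/8 = -105/8 ≈ -13.125)
p = -10695/8 (p = 15*(-76 - 105/8) = 15*(-713/8) = -10695/8 ≈ -1336.9)
sqrt(v(135) + p) = sqrt(-44 - 10695/8) = sqrt(-11047/8) = I*sqrt(22094)/4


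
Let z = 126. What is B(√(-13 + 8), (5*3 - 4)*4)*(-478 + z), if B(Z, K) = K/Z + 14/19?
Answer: -4928/19 + 15488*I*√5/5 ≈ -259.37 + 6926.4*I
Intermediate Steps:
B(Z, K) = 14/19 + K/Z (B(Z, K) = K/Z + 14*(1/19) = K/Z + 14/19 = 14/19 + K/Z)
B(√(-13 + 8), (5*3 - 4)*4)*(-478 + z) = (14/19 + ((5*3 - 4)*4)/(√(-13 + 8)))*(-478 + 126) = (14/19 + ((15 - 4)*4)/(√(-5)))*(-352) = (14/19 + (11*4)/((I*√5)))*(-352) = (14/19 + 44*(-I*√5/5))*(-352) = (14/19 - 44*I*√5/5)*(-352) = -4928/19 + 15488*I*√5/5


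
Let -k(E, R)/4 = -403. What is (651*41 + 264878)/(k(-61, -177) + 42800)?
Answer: 291569/44412 ≈ 6.5651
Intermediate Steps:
k(E, R) = 1612 (k(E, R) = -4*(-403) = 1612)
(651*41 + 264878)/(k(-61, -177) + 42800) = (651*41 + 264878)/(1612 + 42800) = (26691 + 264878)/44412 = 291569*(1/44412) = 291569/44412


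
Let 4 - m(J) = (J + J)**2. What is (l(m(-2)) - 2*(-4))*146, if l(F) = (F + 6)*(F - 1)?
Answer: 12556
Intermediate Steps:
m(J) = 4 - 4*J**2 (m(J) = 4 - (J + J)**2 = 4 - (2*J)**2 = 4 - 4*J**2)
l(F) = (-1 + F)*(6 + F) (l(F) = (6 + F)*(-1 + F) = (-1 + F)*(6 + F))
(l(m(-2)) - 2*(-4))*146 = ((-6 + (4 - 4*(-2)**2)**2 + 5*(4 - 4*(-2)**2)) - 2*(-4))*146 = ((-6 + (4 - 4*4)**2 + 5*(4 - 4*4)) + 8)*146 = ((-6 + (4 - 16)**2 + 5*(4 - 16)) + 8)*146 = ((-6 + (-12)**2 + 5*(-12)) + 8)*146 = ((-6 + 144 - 60) + 8)*146 = (78 + 8)*146 = 86*146 = 12556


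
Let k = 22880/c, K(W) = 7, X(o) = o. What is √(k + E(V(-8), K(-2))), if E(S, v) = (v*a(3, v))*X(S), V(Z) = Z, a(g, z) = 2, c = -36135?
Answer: 20*I*√13505/219 ≈ 10.613*I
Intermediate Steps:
E(S, v) = 2*S*v (E(S, v) = (v*2)*S = (2*v)*S = 2*S*v)
k = -416/657 (k = 22880/(-36135) = 22880*(-1/36135) = -416/657 ≈ -0.63318)
√(k + E(V(-8), K(-2))) = √(-416/657 + 2*(-8)*7) = √(-416/657 - 112) = √(-74000/657) = 20*I*√13505/219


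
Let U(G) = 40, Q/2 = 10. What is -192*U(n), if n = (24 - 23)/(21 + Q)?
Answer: -7680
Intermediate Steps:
Q = 20 (Q = 2*10 = 20)
n = 1/41 (n = (24 - 23)/(21 + 20) = 1/41 ≈ 0.024390)
-192*U(n) = -192*40 = -7680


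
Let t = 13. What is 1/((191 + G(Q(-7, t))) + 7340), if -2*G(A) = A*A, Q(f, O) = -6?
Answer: 1/7513 ≈ 0.00013310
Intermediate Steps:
G(A) = -A²/2 (G(A) = -A*A/2 = -A²/2)
1/((191 + G(Q(-7, t))) + 7340) = 1/((191 - ½*(-6)²) + 7340) = 1/((191 - ½*36) + 7340) = 1/((191 - 18) + 7340) = 1/(173 + 7340) = 1/7513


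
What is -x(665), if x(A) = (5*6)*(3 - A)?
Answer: 19860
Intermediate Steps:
x(A) = 90 - 30*A (x(A) = 30*(3 - A) = 90 - 30*A)
-x(665) = -(90 - 30*665) = -(90 - 19950) = -1*(-19860) = 19860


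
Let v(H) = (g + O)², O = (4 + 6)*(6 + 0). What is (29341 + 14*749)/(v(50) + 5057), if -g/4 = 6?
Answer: 39827/6353 ≈ 6.2690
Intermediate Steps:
O = 60 (O = 10*6 = 60)
g = -24 (g = -4*6 = -24)
v(H) = 1296 (v(H) = (-24 + 60)² = 36² = 1296)
(29341 + 14*749)/(v(50) + 5057) = (29341 + 14*749)/(1296 + 5057) = (29341 + 10486)/6353 = 39827*(1/6353) = 39827/6353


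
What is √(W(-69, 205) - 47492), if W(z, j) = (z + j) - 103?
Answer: I*√47459 ≈ 217.85*I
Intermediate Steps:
W(z, j) = -103 + j + z (W(z, j) = (j + z) - 103 = -103 + j + z)
√(W(-69, 205) - 47492) = √((-103 + 205 - 69) - 47492) = √(33 - 47492) = √(-47459) = I*√47459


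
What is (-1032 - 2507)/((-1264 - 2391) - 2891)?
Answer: 3539/6546 ≈ 0.54064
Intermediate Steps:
(-1032 - 2507)/((-1264 - 2391) - 2891) = -3539/(-3655 - 2891) = -3539/(-6546) = -3539*(-1/6546) = 3539/6546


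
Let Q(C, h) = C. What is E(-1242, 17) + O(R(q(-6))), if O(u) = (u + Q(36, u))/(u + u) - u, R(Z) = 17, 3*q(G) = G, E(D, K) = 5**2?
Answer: 325/34 ≈ 9.5588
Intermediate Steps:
E(D, K) = 25
q(G) = G/3
O(u) = -u + (36 + u)/(2*u) (O(u) = (u + 36)/(u + u) - u = (36 + u)/((2*u)) - u = (36 + u)*(1/(2*u)) - u = (36 + u)/(2*u) - u = -u + (36 + u)/(2*u))
E(-1242, 17) + O(R(q(-6))) = 25 + (1/2 - 1*17 + 18/17) = 25 + (1/2 - 17 + 18*(1/17)) = 25 + (1/2 - 17 + 18/17) = 25 - 525/34 = 325/34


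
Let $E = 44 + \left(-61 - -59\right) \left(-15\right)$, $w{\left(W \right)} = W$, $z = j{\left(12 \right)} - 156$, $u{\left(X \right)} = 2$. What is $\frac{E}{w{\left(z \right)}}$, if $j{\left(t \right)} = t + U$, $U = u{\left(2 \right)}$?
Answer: $- \frac{37}{71} \approx -0.52113$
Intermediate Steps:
$U = 2$
$j{\left(t \right)} = 2 + t$ ($j{\left(t \right)} = t + 2 = 2 + t$)
$z = -142$ ($z = \left(2 + 12\right) - 156 = 14 - 156 = -142$)
$E = 74$ ($E = 44 + \left(-61 + 59\right) \left(-15\right) = 44 - -30 = 44 + 30 = 74$)
$\frac{E}{w{\left(z \right)}} = \frac{74}{-142} = 74 \left(- \frac{1}{142}\right) = - \frac{37}{71}$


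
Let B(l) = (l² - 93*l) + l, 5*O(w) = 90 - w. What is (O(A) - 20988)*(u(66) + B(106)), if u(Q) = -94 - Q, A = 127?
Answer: -138989548/5 ≈ -2.7798e+7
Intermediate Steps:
O(w) = 18 - w/5 (O(w) = (90 - w)/5 = 18 - w/5)
B(l) = l² - 92*l
(O(A) - 20988)*(u(66) + B(106)) = ((18 - ⅕*127) - 20988)*((-94 - 1*66) + 106*(-92 + 106)) = ((18 - 127/5) - 20988)*((-94 - 66) + 106*14) = (-37/5 - 20988)*(-160 + 1484) = -104977/5*1324 = -138989548/5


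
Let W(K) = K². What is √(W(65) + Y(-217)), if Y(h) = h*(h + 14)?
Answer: 18*√149 ≈ 219.72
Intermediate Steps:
Y(h) = h*(14 + h)
√(W(65) + Y(-217)) = √(65² - 217*(14 - 217)) = √(4225 - 217*(-203)) = √(4225 + 44051) = √48276 = 18*√149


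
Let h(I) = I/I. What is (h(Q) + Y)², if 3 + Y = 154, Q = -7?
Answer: 23104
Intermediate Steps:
Y = 151 (Y = -3 + 154 = 151)
h(I) = 1
(h(Q) + Y)² = (1 + 151)² = 152² = 23104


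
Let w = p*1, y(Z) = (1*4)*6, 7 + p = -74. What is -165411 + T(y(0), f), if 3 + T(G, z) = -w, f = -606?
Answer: -165333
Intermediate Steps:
p = -81 (p = -7 - 74 = -81)
y(Z) = 24 (y(Z) = 4*6 = 24)
w = -81 (w = -81*1 = -81)
T(G, z) = 78 (T(G, z) = -3 - 1*(-81) = -3 + 81 = 78)
-165411 + T(y(0), f) = -165411 + 78 = -165333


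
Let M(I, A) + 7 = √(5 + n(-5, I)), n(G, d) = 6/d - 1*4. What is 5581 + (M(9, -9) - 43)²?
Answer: 24248/3 - 100*√15/3 ≈ 7953.6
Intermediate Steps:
n(G, d) = -4 + 6/d (n(G, d) = 6/d - 4 = -4 + 6/d)
M(I, A) = -7 + √(1 + 6/I) (M(I, A) = -7 + √(5 + (-4 + 6/I)) = -7 + √(1 + 6/I))
5581 + (M(9, -9) - 43)² = 5581 + ((-7 + √((6 + 9)/9)) - 43)² = 5581 + ((-7 + √((⅑)*15)) - 43)² = 5581 + ((-7 + √(5/3)) - 43)² = 5581 + ((-7 + √15/3) - 43)² = 5581 + (-50 + √15/3)²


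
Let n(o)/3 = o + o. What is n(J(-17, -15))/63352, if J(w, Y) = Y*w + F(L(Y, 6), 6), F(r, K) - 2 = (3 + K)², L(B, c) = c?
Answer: 507/15838 ≈ 0.032012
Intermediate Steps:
F(r, K) = 2 + (3 + K)²
J(w, Y) = 83 + Y*w (J(w, Y) = Y*w + (2 + (3 + 6)²) = Y*w + (2 + 9²) = Y*w + (2 + 81) = Y*w + 83 = 83 + Y*w)
n(o) = 6*o (n(o) = 3*(o + o) = 3*(2*o) = 6*o)
n(J(-17, -15))/63352 = (6*(83 - 15*(-17)))/63352 = (6*(83 + 255))*(1/63352) = (6*338)*(1/63352) = 2028*(1/63352) = 507/15838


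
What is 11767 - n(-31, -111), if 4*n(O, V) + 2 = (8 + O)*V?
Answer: 44517/4 ≈ 11129.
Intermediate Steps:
n(O, V) = -1/2 + V*(8 + O)/4 (n(O, V) = -1/2 + ((8 + O)*V)/4 = -1/2 + (V*(8 + O))/4 = -1/2 + V*(8 + O)/4)
11767 - n(-31, -111) = 11767 - (-1/2 + 2*(-111) + (1/4)*(-31)*(-111)) = 11767 - (-1/2 - 222 + 3441/4) = 11767 - 1*2551/4 = 11767 - 2551/4 = 44517/4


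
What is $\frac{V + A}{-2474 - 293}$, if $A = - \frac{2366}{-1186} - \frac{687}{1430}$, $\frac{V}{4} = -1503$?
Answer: $\frac{5096831581}{2346388330} \approx 2.1722$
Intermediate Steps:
$V = -6012$ ($V = 4 \left(-1503\right) = -6012$)
$A = \frac{1284299}{847990}$ ($A = \left(-2366\right) \left(- \frac{1}{1186}\right) - \frac{687}{1430} = \frac{1183}{593} - \frac{687}{1430} = \frac{1284299}{847990} \approx 1.5145$)
$\frac{V + A}{-2474 - 293} = \frac{-6012 + \frac{1284299}{847990}}{-2474 - 293} = - \frac{5096831581}{847990 \left(-2767\right)} = \left(- \frac{5096831581}{847990}\right) \left(- \frac{1}{2767}\right) = \frac{5096831581}{2346388330}$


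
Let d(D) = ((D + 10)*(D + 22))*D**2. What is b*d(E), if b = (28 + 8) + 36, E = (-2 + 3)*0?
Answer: 0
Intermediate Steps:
E = 0 (E = 1*0 = 0)
d(D) = D**2*(10 + D)*(22 + D) (d(D) = ((10 + D)*(22 + D))*D**2 = D**2*(10 + D)*(22 + D))
b = 72 (b = 36 + 36 = 72)
b*d(E) = 72*(0**2*(220 + 0**2 + 32*0)) = 72*(0*(220 + 0 + 0)) = 72*(0*220) = 72*0 = 0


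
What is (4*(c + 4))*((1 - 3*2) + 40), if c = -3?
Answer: 140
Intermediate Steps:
(4*(c + 4))*((1 - 3*2) + 40) = (4*(-3 + 4))*((1 - 3*2) + 40) = (4*1)*((1 - 6) + 40) = 4*(-5 + 40) = 4*35 = 140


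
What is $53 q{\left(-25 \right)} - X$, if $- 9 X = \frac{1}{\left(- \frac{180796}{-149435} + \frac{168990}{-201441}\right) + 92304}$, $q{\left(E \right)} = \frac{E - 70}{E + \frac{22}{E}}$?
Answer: $\frac{95387291970946206515}{490292572181532606} \approx 194.55$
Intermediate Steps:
$q{\left(E \right)} = \frac{-70 + E}{E + \frac{22}{E}}$
$X = - \frac{912191995}{757793774623698}$ ($X = - \frac{1}{9 \left(\left(- \frac{180796}{-149435} + \frac{168990}{-201441}\right) + 92304\right)} = - \frac{1}{9 \left(\left(\left(-180796\right) \left(- \frac{1}{149435}\right) + 168990 \left(- \frac{1}{201441}\right)\right) + 92304\right)} = - \frac{1}{9 \left(\left(\frac{16436}{13585} - \frac{56330}{67147}\right) + 92304\right)} = - \frac{1}{9 \left(\frac{338385042}{912191995} + 92304\right)} = - \frac{1}{9 \cdot \frac{84199308291522}{912191995}} = \left(- \frac{1}{9}\right) \frac{912191995}{84199308291522} = - \frac{912191995}{757793774623698} \approx -1.2037 \cdot 10^{-6}$)
$53 q{\left(-25 \right)} - X = 53 \left(- \frac{25 \left(-70 - 25\right)}{22 + \left(-25\right)^{2}}\right) - - \frac{912191995}{757793774623698} = 53 \left(\left(-25\right) \frac{1}{22 + 625} \left(-95\right)\right) + \frac{912191995}{757793774623698} = 53 \left(\left(-25\right) \frac{1}{647} \left(-95\right)\right) + \frac{912191995}{757793774623698} = 53 \cdot \frac{2375}{647} + \frac{912191995}{757793774623698} = \frac{125875}{647} + \frac{912191995}{757793774623698} = \frac{95387291970946206515}{490292572181532606}$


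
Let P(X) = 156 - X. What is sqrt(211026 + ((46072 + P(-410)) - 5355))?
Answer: sqrt(252309) ≈ 502.30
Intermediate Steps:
sqrt(211026 + ((46072 + P(-410)) - 5355)) = sqrt(211026 + ((46072 + (156 - 1*(-410))) - 5355)) = sqrt(211026 + ((46072 + (156 + 410)) - 5355)) = sqrt(211026 + ((46072 + 566) - 5355)) = sqrt(211026 + (46638 - 5355)) = sqrt(211026 + 41283) = sqrt(252309)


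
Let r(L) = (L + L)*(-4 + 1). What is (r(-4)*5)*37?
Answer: 4440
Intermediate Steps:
r(L) = -6*L (r(L) = (2*L)*(-3) = -6*L)
(r(-4)*5)*37 = (-6*(-4)*5)*37 = (24*5)*37 = 120*37 = 4440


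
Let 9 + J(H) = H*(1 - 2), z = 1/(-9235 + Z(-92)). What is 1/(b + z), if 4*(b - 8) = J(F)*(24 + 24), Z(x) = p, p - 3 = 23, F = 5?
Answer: -9209/1473441 ≈ -0.0062500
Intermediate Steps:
p = 26 (p = 3 + 23 = 26)
Z(x) = 26
z = -1/9209 (z = 1/(-9235 + 26) = 1/(-9209) = -1/9209 ≈ -0.00010859)
J(H) = -9 - H (J(H) = -9 + H*(1 - 2) = -9 + H*(-1) = -9 - H)
b = -160 (b = 8 + ((-9 - 1*5)*(24 + 24))/4 = 8 + ((-9 - 5)*48)/4 = 8 + (-14*48)/4 = 8 + (¼)*(-672) = 8 - 168 = -160)
1/(b + z) = 1/(-160 - 1/9209) = 1/(-1473441/9209) = -9209/1473441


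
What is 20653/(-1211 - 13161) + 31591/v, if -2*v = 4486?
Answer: -500350531/32236396 ≈ -15.521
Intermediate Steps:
v = -2243 (v = -½*4486 = -2243)
20653/(-1211 - 13161) + 31591/v = 20653/(-1211 - 13161) + 31591/(-2243) = 20653/(-14372) + 31591*(-1/2243) = 20653*(-1/14372) - 31591/2243 = -20653/14372 - 31591/2243 = -500350531/32236396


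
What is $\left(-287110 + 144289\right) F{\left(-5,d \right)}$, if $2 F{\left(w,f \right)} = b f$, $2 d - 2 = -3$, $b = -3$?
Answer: $- \frac{428463}{4} \approx -1.0712 \cdot 10^{5}$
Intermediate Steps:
$d = - \frac{1}{2}$ ($d = 1 + \frac{1}{2} \left(-3\right) = 1 - \frac{3}{2} = - \frac{1}{2} \approx -0.5$)
$F{\left(w,f \right)} = - \frac{3 f}{2}$ ($F{\left(w,f \right)} = \frac{\left(-3\right) f}{2} = - \frac{3 f}{2}$)
$\left(-287110 + 144289\right) F{\left(-5,d \right)} = \left(-287110 + 144289\right) \left(\left(- \frac{3}{2}\right) \left(- \frac{1}{2}\right)\right) = \left(-142821\right) \frac{3}{4} = - \frac{428463}{4}$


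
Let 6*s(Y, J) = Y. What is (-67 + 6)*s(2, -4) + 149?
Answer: 386/3 ≈ 128.67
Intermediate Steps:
s(Y, J) = Y/6
(-67 + 6)*s(2, -4) + 149 = (-67 + 6)*((1/6)*2) + 149 = -61*1/3 + 149 = -61/3 + 149 = 386/3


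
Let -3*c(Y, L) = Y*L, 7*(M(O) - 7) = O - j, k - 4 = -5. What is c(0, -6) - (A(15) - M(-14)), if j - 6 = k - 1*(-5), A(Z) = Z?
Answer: -80/7 ≈ -11.429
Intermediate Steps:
k = -1 (k = 4 - 5 = -1)
j = 10 (j = 6 + (-1 - 1*(-5)) = 6 + (-1 + 5) = 6 + 4 = 10)
M(O) = 39/7 + O/7 (M(O) = 7 + (O - 1*10)/7 = 7 + (O - 10)/7 = 7 + (-10 + O)/7 = 7 + (-10/7 + O/7) = 39/7 + O/7)
c(Y, L) = -L*Y/3 (c(Y, L) = -Y*L/3 = -L*Y/3)
c(0, -6) - (A(15) - M(-14)) = -⅓*(-6)*0 - (15 - (39/7 + (⅐)*(-14))) = 0 - (15 - (39/7 - 2)) = 0 - (15 - 1*25/7) = 0 - (15 - 25/7) = 0 - 1*80/7 = 0 - 80/7 = -80/7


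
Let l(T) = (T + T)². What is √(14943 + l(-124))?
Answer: √76447 ≈ 276.49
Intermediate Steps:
l(T) = 4*T² (l(T) = (2*T)² = 4*T²)
√(14943 + l(-124)) = √(14943 + 4*(-124)²) = √(14943 + 4*15376) = √(14943 + 61504) = √76447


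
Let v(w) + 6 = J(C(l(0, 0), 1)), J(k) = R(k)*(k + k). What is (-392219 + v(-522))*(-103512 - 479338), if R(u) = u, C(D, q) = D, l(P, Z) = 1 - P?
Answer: 228607175550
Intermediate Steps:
J(k) = 2*k² (J(k) = k*(k + k) = k*(2*k) = 2*k²)
v(w) = -4 (v(w) = -6 + 2*(1 - 1*0)² = -6 + 2*(1 + 0)² = -6 + 2*1² = -6 + 2*1 = -6 + 2 = -4)
(-392219 + v(-522))*(-103512 - 479338) = (-392219 - 4)*(-103512 - 479338) = -392223*(-582850) = 228607175550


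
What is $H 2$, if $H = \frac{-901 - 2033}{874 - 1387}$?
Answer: $\frac{652}{57} \approx 11.439$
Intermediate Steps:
$H = \frac{326}{57}$ ($H = - \frac{2934}{-513} = \left(-2934\right) \left(- \frac{1}{513}\right) = \frac{326}{57} \approx 5.7193$)
$H 2 = \frac{326}{57} \cdot 2 = \frac{652}{57}$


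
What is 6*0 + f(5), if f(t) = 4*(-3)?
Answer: -12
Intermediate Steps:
f(t) = -12
6*0 + f(5) = 6*0 - 12 = 0 - 12 = -12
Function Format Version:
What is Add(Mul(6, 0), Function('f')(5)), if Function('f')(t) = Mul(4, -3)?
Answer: -12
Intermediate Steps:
Function('f')(t) = -12
Add(Mul(6, 0), Function('f')(5)) = Add(Mul(6, 0), -12) = Add(0, -12) = -12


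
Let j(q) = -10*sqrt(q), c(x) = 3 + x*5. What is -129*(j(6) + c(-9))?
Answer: 5418 + 1290*sqrt(6) ≈ 8577.8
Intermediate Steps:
c(x) = 3 + 5*x
-129*(j(6) + c(-9)) = -129*(-10*sqrt(6) + (3 + 5*(-9))) = -129*(-10*sqrt(6) + (3 - 45)) = -129*(-10*sqrt(6) - 42) = -129*(-42 - 10*sqrt(6)) = 5418 + 1290*sqrt(6)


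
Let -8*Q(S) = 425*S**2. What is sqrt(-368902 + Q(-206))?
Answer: I*sqrt(10493258)/2 ≈ 1619.7*I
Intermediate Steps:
Q(S) = -425*S**2/8
sqrt(-368902 + Q(-206)) = sqrt(-368902 - 425/8*(-206)**2) = sqrt(-368902 - 425/8*42436) = sqrt(-368902 - 4508825/2) = sqrt(-5246629/2) = I*sqrt(10493258)/2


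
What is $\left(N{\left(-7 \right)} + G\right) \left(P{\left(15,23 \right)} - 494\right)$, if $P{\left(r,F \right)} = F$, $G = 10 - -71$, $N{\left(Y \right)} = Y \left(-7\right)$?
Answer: $-61230$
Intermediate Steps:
$N{\left(Y \right)} = - 7 Y$
$G = 81$ ($G = 10 + 71 = 81$)
$\left(N{\left(-7 \right)} + G\right) \left(P{\left(15,23 \right)} - 494\right) = \left(\left(-7\right) \left(-7\right) + 81\right) \left(23 - 494\right) = \left(49 + 81\right) \left(-471\right) = 130 \left(-471\right) = -61230$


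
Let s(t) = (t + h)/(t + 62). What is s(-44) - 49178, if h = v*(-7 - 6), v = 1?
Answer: -295087/6 ≈ -49181.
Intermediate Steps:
h = -13 (h = 1*(-7 - 6) = 1*(-13) = -13)
s(t) = (-13 + t)/(62 + t) (s(t) = (t - 13)/(t + 62) = (-13 + t)/(62 + t))
s(-44) - 49178 = (-13 - 44)/(62 - 44) - 49178 = -57/18 - 49178 = (1/18)*(-57) - 49178 = -19/6 - 49178 = -295087/6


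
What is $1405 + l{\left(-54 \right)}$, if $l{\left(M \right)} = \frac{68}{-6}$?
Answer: $\frac{4181}{3} \approx 1393.7$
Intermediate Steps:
$l{\left(M \right)} = - \frac{34}{3}$ ($l{\left(M \right)} = 68 \left(- \frac{1}{6}\right) = - \frac{34}{3}$)
$1405 + l{\left(-54 \right)} = 1405 - \frac{34}{3} = \frac{4181}{3}$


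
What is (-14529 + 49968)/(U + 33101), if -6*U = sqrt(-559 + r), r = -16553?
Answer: 3519199017/3287030029 + 35439*I*sqrt(4278)/3287030029 ≈ 1.0706 + 0.00070518*I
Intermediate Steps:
U = -I*sqrt(4278)/3 (U = -sqrt(-559 - 16553)/6 = -I*sqrt(4278)/3 ≈ -21.802*I)
(-14529 + 49968)/(U + 33101) = (-14529 + 49968)/(-I*sqrt(4278)/3 + 33101) = 35439/(33101 - I*sqrt(4278)/3)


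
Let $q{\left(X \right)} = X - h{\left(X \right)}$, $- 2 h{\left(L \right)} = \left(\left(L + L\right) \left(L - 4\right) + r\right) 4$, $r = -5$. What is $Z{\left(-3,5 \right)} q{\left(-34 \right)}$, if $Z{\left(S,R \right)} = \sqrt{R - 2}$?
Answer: $5124 \sqrt{3} \approx 8875.0$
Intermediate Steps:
$Z{\left(S,R \right)} = \sqrt{-2 + R}$
$h{\left(L \right)} = 10 - 4 L \left(-4 + L\right)$ ($h{\left(L \right)} = - \frac{\left(\left(L + L\right) \left(L - 4\right) - 5\right) 4}{2} = - \frac{\left(2 L \left(-4 + L\right) - 5\right) 4}{2} = - \frac{\left(-5 + 2 L \left(-4 + L\right)\right) 4}{2} = - \frac{-20 + 8 L \left(-4 + L\right)}{2} = 10 - 4 L \left(-4 + L\right)$)
$q{\left(X \right)} = -10 - 15 X + 4 X^{2}$ ($q{\left(X \right)} = X - \left(10 - 4 X^{2} + 16 X\right) = -10 - 15 X + 4 X^{2}$)
$Z{\left(-3,5 \right)} q{\left(-34 \right)} = \sqrt{-2 + 5} \left(-10 - -510 + 4 \left(-34\right)^{2}\right) = \sqrt{3} \left(-10 + 510 + 4 \cdot 1156\right) = \sqrt{3} \left(-10 + 510 + 4624\right) = \sqrt{3} \cdot 5124 = 5124 \sqrt{3}$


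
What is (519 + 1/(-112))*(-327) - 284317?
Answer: -50851033/112 ≈ -4.5403e+5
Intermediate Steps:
(519 + 1/(-112))*(-327) - 284317 = (519 - 1/112)*(-327) - 284317 = (58127/112)*(-327) - 284317 = -19007529/112 - 284317 = -50851033/112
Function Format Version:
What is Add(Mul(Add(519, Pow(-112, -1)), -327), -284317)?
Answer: Rational(-50851033, 112) ≈ -4.5403e+5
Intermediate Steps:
Add(Mul(Add(519, Pow(-112, -1)), -327), -284317) = Add(Mul(Add(519, Rational(-1, 112)), -327), -284317) = Add(Mul(Rational(58127, 112), -327), -284317) = Add(Rational(-19007529, 112), -284317) = Rational(-50851033, 112)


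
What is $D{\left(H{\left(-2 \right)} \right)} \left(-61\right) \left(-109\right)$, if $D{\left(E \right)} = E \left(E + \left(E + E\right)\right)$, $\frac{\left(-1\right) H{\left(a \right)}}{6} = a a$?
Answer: $11489472$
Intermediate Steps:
$H{\left(a \right)} = - 6 a^{2}$ ($H{\left(a \right)} = - 6 a a = - 6 a^{2}$)
$D{\left(E \right)} = 3 E^{2}$ ($D{\left(E \right)} = E \left(E + 2 E\right) = E 3 E = 3 E^{2}$)
$D{\left(H{\left(-2 \right)} \right)} \left(-61\right) \left(-109\right) = 3 \left(- 6 \left(-2\right)^{2}\right)^{2} \left(-61\right) \left(-109\right) = 3 \left(\left(-6\right) 4\right)^{2} \left(-61\right) \left(-109\right) = 3 \left(-24\right)^{2} \left(-61\right) \left(-109\right) = 3 \cdot 576 \left(-61\right) \left(-109\right) = 1728 \left(-61\right) \left(-109\right) = \left(-105408\right) \left(-109\right) = 11489472$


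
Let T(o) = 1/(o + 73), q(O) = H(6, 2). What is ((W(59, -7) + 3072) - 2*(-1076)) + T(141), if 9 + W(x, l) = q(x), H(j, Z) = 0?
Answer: 1116011/214 ≈ 5215.0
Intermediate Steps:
q(O) = 0
W(x, l) = -9 (W(x, l) = -9 + 0 = -9)
T(o) = 1/(73 + o)
((W(59, -7) + 3072) - 2*(-1076)) + T(141) = ((-9 + 3072) - 2*(-1076)) + 1/(73 + 141) = (3063 + 2152) + 1/214 = 5215 + 1/214 = 1116011/214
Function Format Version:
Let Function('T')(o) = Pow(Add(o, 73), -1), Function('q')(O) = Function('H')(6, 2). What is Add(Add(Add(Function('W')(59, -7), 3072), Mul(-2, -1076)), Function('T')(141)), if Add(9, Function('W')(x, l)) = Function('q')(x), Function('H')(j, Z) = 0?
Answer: Rational(1116011, 214) ≈ 5215.0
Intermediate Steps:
Function('q')(O) = 0
Function('W')(x, l) = -9 (Function('W')(x, l) = Add(-9, 0) = -9)
Function('T')(o) = Pow(Add(73, o), -1)
Add(Add(Add(Function('W')(59, -7), 3072), Mul(-2, -1076)), Function('T')(141)) = Add(Add(Add(-9, 3072), Mul(-2, -1076)), Pow(Add(73, 141), -1)) = Add(Add(3063, 2152), Pow(214, -1)) = Add(5215, Rational(1, 214)) = Rational(1116011, 214)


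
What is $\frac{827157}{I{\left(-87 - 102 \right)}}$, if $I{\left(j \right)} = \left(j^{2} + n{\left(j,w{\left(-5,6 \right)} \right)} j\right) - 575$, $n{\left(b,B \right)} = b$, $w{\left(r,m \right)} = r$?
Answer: $\frac{827157}{70867} \approx 11.672$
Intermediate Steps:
$I{\left(j \right)} = -575 + 2 j^{2}$ ($I{\left(j \right)} = \left(j^{2} + j j\right) - 575 = \left(j^{2} + j^{2}\right) - 575 = 2 j^{2} - 575 = -575 + 2 j^{2}$)
$\frac{827157}{I{\left(-87 - 102 \right)}} = \frac{827157}{-575 + 2 \left(-87 - 102\right)^{2}} = \frac{827157}{-575 + 2 \left(-189\right)^{2}} = \frac{827157}{-575 + 2 \cdot 35721} = \frac{827157}{-575 + 71442} = \frac{827157}{70867}$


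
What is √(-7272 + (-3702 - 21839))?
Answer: I*√32813 ≈ 181.14*I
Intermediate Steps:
√(-7272 + (-3702 - 21839)) = √(-7272 - 25541) = √(-32813) = I*√32813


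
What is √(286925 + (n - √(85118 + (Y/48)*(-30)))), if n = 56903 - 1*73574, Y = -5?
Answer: √(1081016 - √1361938)/2 ≈ 519.58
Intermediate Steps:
n = -16671 (n = 56903 - 73574 = -16671)
√(286925 + (n - √(85118 + (Y/48)*(-30)))) = √(286925 + (-16671 - √(85118 - 5/48*(-30)))) = √(286925 + (-16671 - √(85118 + 25/8))) = √(286925 + (-16671 - √(680969/8))) = √(286925 + (-16671 - √1361938/4)) = √(270254 - √1361938/4)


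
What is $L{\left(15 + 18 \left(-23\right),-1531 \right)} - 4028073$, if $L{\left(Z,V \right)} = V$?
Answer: $-4029604$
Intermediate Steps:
$L{\left(15 + 18 \left(-23\right),-1531 \right)} - 4028073 = -1531 - 4028073 = -4029604$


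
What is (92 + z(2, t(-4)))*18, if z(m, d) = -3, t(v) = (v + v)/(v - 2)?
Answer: 1602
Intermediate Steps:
t(v) = 2*v/(-2 + v) (t(v) = (2*v)/(-2 + v) = 2*v/(-2 + v))
(92 + z(2, t(-4)))*18 = (92 - 3)*18 = 89*18 = 1602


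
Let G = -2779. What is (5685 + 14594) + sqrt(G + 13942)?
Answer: 20279 + 61*sqrt(3) ≈ 20385.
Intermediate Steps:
(5685 + 14594) + sqrt(G + 13942) = (5685 + 14594) + sqrt(-2779 + 13942) = 20279 + sqrt(11163) = 20279 + 61*sqrt(3)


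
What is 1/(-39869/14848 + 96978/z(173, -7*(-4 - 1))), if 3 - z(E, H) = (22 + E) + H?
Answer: -3370496/1448979607 ≈ -0.0023261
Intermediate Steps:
z(E, H) = -19 - E - H (z(E, H) = 3 - ((22 + E) + H) = 3 - (22 + E + H) = 3 + (-22 - E - H) = -19 - E - H)
1/(-39869/14848 + 96978/z(173, -7*(-4 - 1))) = 1/(-39869/14848 + 96978/(-19 - 1*173 - (-7)*(-4 - 1))) = 1/(-39869*1/14848 + 96978/(-19 - 173 - (-7)*(-5))) = 1/(-39869/14848 + 96978/(-19 - 173 - 1*35)) = 1/(-39869/14848 + 96978/(-19 - 173 - 35)) = 1/(-39869/14848 + 96978/(-227)) = 1/(-39869/14848 + 96978*(-1/227)) = 1/(-39869/14848 - 96978/227) = 1/(-1448979607/3370496) = -3370496/1448979607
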